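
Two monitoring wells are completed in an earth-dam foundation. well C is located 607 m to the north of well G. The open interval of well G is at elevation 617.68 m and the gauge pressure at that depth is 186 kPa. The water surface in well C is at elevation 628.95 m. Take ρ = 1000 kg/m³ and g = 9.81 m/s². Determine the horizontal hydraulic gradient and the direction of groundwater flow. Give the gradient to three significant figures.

i ≈ 0.0127; groundwater flows toward the north

Pressure head at well G: ψ = P/(ρg) = 186×1000 / (1000 × 9.81) = 18.96 m.
Total head at well G: h = z + ψ = 617.68 + 18.96 = 636.64 m.
Total head at well C: h = 628.95 m (water level in the piezometer is the total head).
Head difference: h(well G) − h(well C) = 636.64 − 628.95 = 7.69 m.
Hydraulic gradient: i = |Δh| / L = 7.69 / 607 = 0.0127.
Flow is from higher to lower head: from well G toward well C, i.e. toward the north.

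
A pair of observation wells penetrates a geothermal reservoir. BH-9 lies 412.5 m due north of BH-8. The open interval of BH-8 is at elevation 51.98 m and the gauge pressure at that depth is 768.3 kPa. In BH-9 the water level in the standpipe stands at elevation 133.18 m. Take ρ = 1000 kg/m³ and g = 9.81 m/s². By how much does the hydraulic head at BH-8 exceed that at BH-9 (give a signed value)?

Pressure head at BH-8: ψ = P/(ρg) = 768.3×1000 / (1000 × 9.81) = 78.32 m.
Total head at BH-8: h = z + ψ = 51.98 + 78.32 = 130.30 m.
Total head at BH-9: h = 133.18 m (water level in the piezometer is the total head).
Head difference: h(BH-8) − h(BH-9) = 130.30 − 133.18 = -2.88 m.

Δh ≈ -2.88 m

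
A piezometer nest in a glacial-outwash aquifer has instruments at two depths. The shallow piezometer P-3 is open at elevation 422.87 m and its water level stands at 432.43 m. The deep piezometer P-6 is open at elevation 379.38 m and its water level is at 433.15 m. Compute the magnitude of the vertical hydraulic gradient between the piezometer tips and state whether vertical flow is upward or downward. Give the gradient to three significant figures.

Total head at P-3: h = 432.43 m (water level in the standpipe).
Total head at P-6: h = 433.15 m.
Δh = h(P-3) − h(P-6) = 432.43 − 433.15 = -0.72 m.
Vertical separation Δz = 422.87 − 379.38 = 43.49 m.
|i_v| = |Δh| / Δz = 0.72 / 43.49 = 0.0166.
Head is higher in the deep piezometer, so vertical flow is upward (discharge condition).

|i_v| ≈ 0.0166; vertical flow is upward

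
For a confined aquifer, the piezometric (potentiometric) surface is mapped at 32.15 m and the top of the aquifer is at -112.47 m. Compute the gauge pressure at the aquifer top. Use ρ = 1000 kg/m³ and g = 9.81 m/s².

P ≈ 1420 kPa

Pressure head at the aquifer top: ψ = h − z = 32.15 − (-112.47) = 144.62 m.
P = ρgψ = 1000 × 9.81 × 144.62 = 1418722 Pa ≈ 1420 kPa.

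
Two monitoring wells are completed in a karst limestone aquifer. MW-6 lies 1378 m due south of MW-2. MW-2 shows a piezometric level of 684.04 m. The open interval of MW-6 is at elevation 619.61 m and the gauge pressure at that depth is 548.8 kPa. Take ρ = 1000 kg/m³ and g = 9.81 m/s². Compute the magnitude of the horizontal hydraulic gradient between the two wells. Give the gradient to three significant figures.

i ≈ 0.00616

Total head at MW-2: h = 684.04 m (water level in the piezometer is the total head).
Pressure head at MW-6: ψ = P/(ρg) = 548.8×1000 / (1000 × 9.81) = 55.94 m.
Total head at MW-6: h = z + ψ = 619.61 + 55.94 = 675.55 m.
Head difference: h(MW-2) − h(MW-6) = 684.04 − 675.55 = 8.49 m.
Hydraulic gradient: i = |Δh| / L = 8.49 / 1378 = 0.00616.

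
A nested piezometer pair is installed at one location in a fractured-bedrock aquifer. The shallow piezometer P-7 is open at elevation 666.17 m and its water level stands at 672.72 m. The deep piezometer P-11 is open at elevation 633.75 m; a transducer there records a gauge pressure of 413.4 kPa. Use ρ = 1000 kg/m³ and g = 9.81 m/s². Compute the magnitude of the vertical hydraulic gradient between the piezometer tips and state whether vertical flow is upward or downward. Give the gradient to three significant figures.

Total head at P-7: h = 672.72 m (water level in the standpipe).
Pressure head at P-11: ψ = P/(ρg) = 413.4×1000 / (1000 × 9.81) = 42.14 m.
Total head at P-11: h = z + ψ = 633.75 + 42.14 = 675.89 m.
Δh = h(P-7) − h(P-11) = 672.72 − 675.89 = -3.17 m.
Vertical separation Δz = 666.17 − 633.75 = 32.42 m.
|i_v| = |Δh| / Δz = 3.17 / 32.42 = 0.0978.
Head is higher in the deep piezometer, so vertical flow is upward (discharge condition).

|i_v| ≈ 0.0978; vertical flow is upward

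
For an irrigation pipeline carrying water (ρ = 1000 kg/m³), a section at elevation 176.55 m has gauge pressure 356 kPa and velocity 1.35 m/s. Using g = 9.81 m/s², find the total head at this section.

Pressure head ψ = P/(ρg) = 356×1000 / (1000 × 9.81) = 36.29 m.
Velocity head = v²/(2g) = 1.35² / (2 × 9.81) = 0.093 m.
h = z + ψ + v²/(2g) = 176.55 + 36.29 + 0.093 = 212.93 m.

h ≈ 212.93 m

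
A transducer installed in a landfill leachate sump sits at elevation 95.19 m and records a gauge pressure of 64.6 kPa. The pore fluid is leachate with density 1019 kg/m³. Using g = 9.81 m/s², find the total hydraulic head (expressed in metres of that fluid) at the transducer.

h ≈ 101.65 m

ψ = P/(ρg) = 64.6×1000 / (1019 × 9.81) = 6.46 m.
h = z + ψ = 95.19 + 6.46 = 101.65 m.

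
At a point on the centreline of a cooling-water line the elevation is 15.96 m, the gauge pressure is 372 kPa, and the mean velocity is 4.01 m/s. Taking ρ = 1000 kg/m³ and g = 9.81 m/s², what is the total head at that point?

h ≈ 54.70 m

Pressure head ψ = P/(ρg) = 372×1000 / (1000 × 9.81) = 37.92 m.
Velocity head = v²/(2g) = 4.01² / (2 × 9.81) = 0.820 m.
h = z + ψ + v²/(2g) = 15.96 + 37.92 + 0.820 = 54.70 m.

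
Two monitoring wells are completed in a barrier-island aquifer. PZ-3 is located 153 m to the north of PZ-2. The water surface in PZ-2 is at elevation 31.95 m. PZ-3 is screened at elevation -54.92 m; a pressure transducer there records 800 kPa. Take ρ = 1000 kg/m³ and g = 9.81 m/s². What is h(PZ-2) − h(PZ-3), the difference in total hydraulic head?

Total head at PZ-2: h = 31.95 m (water level in the piezometer is the total head).
Pressure head at PZ-3: ψ = P/(ρg) = 800×1000 / (1000 × 9.81) = 81.55 m.
Total head at PZ-3: h = z + ψ = -54.92 + 81.55 = 26.63 m.
Head difference: h(PZ-2) − h(PZ-3) = 31.95 − 26.63 = 5.32 m.

Δh ≈ 5.32 m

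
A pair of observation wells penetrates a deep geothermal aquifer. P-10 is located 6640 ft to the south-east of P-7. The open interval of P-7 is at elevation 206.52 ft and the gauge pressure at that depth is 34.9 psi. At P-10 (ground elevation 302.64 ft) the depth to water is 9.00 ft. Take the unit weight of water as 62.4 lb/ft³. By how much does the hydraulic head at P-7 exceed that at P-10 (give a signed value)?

Δh ≈ -6.58 ft

Pressure head at P-7: ψ = 144·P/γ = 144 × 34.9 / 62.4 = 80.54 ft.
Total head at P-7: h = z + ψ = 206.52 + 80.54 = 287.06 ft.
Total head at P-10: h = 302.64 − 9.00 = 293.64 ft.
Head difference: h(P-7) − h(P-10) = 287.06 − 293.64 = -6.58 ft.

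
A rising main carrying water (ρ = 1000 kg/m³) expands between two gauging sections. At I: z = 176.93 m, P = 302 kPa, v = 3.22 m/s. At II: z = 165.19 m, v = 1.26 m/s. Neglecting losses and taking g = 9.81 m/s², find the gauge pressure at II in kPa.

Pressure head at I: ψ₁ = P₁/(ρg) = 302×1000 / (1000 × 9.81) = 30.78 m.
Velocity heads: v₁²/2g = 3.22²/19.62 = 0.528 m; v₂²/2g = 1.26²/19.62 = 0.081 m.
Total head H = z₁ + ψ₁ + v₁²/2g = 176.93 + 30.78 + 0.528 = 208.24 m.
ψ₂ = H − z₂ − v₂²/2g = 208.24 − 165.19 − 0.081 = 42.97 m.
P₂ = ρgψ₂ = 1000 × 9.81 × 42.97 ≈ 422 kPa.

P₂ ≈ 422 kPa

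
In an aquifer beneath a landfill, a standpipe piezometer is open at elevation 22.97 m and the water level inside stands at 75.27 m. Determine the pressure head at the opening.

ψ ≈ 52.30 m

Total head h = 75.27 m (the water-surface elevation in the piezometer).
Pressure head ψ = h − z = 75.27 − 22.97 = 52.30 m.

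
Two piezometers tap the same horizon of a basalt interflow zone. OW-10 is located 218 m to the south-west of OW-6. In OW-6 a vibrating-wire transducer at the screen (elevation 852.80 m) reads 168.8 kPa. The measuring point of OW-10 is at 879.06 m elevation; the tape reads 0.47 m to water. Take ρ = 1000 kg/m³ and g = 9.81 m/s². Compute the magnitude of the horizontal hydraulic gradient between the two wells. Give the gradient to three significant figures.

i ≈ 0.0394

Pressure head at OW-6: ψ = P/(ρg) = 168.8×1000 / (1000 × 9.81) = 17.21 m.
Total head at OW-6: h = z + ψ = 852.80 + 17.21 = 870.01 m.
Total head at OW-10: h = 879.06 − 0.47 = 878.59 m.
Head difference: h(OW-6) − h(OW-10) = 870.01 − 878.59 = -8.58 m.
Hydraulic gradient: i = |Δh| / L = 8.58 / 218 = 0.0394.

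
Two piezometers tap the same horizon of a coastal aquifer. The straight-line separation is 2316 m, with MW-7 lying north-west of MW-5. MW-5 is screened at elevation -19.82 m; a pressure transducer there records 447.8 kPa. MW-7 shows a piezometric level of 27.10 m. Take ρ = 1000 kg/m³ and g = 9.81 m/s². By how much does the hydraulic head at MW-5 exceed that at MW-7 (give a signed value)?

Δh ≈ -1.27 m

Pressure head at MW-5: ψ = P/(ρg) = 447.8×1000 / (1000 × 9.81) = 45.65 m.
Total head at MW-5: h = z + ψ = -19.82 + 45.65 = 25.83 m.
Total head at MW-7: h = 27.10 m (water level in the piezometer is the total head).
Head difference: h(MW-5) − h(MW-7) = 25.83 − 27.10 = -1.27 m.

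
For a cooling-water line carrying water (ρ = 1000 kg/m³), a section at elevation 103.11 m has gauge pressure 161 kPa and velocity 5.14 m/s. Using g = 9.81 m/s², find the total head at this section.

Pressure head ψ = P/(ρg) = 161×1000 / (1000 × 9.81) = 16.41 m.
Velocity head = v²/(2g) = 5.14² / (2 × 9.81) = 1.347 m.
h = z + ψ + v²/(2g) = 103.11 + 16.41 + 1.347 = 120.87 m.

h ≈ 120.87 m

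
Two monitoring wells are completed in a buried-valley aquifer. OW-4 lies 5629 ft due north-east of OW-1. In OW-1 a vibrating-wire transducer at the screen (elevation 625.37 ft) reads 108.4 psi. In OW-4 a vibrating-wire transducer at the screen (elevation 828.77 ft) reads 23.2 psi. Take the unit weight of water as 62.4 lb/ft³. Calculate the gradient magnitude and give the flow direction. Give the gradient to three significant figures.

i ≈ 0.00121; groundwater flows toward the south-west

Pressure head at OW-1: ψ = 144·P/γ = 144 × 108.4 / 62.4 = 250.15 ft.
Total head at OW-1: h = z + ψ = 625.37 + 250.15 = 875.52 ft.
Pressure head at OW-4: ψ = 144·P/γ = 144 × 23.2 / 62.4 = 53.54 ft.
Total head at OW-4: h = z + ψ = 828.77 + 53.54 = 882.31 ft.
Head difference: h(OW-1) − h(OW-4) = 875.52 − 882.31 = -6.79 ft.
Hydraulic gradient: i = |Δh| / L = 6.79 / 5629 = 0.00121.
Flow is from higher to lower head: from OW-4 toward OW-1, i.e. toward the south-west.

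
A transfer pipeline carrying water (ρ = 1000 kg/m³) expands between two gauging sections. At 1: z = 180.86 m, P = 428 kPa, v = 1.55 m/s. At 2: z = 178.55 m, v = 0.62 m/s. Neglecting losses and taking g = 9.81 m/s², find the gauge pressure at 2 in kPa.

Pressure head at 1: ψ₁ = P₁/(ρg) = 428×1000 / (1000 × 9.81) = 43.63 m.
Velocity heads: v₁²/2g = 1.55²/19.62 = 0.122 m; v₂²/2g = 0.62²/19.62 = 0.020 m.
Total head H = z₁ + ψ₁ + v₁²/2g = 180.86 + 43.63 + 0.122 = 224.61 m.
ψ₂ = H − z₂ − v₂²/2g = 224.61 − 178.55 − 0.020 = 46.04 m.
P₂ = ρgψ₂ = 1000 × 9.81 × 46.04 ≈ 452 kPa.

P₂ ≈ 452 kPa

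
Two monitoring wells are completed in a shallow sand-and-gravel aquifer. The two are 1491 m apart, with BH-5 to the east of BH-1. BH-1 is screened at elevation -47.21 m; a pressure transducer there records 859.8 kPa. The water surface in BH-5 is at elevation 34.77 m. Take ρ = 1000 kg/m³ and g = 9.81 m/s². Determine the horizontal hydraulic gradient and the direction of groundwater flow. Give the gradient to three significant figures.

Pressure head at BH-1: ψ = P/(ρg) = 859.8×1000 / (1000 × 9.81) = 87.65 m.
Total head at BH-1: h = z + ψ = -47.21 + 87.65 = 40.44 m.
Total head at BH-5: h = 34.77 m (water level in the piezometer is the total head).
Head difference: h(BH-1) − h(BH-5) = 40.44 − 34.77 = 5.67 m.
Hydraulic gradient: i = |Δh| / L = 5.67 / 1491 = 0.00380.
Flow is from higher to lower head: from BH-1 toward BH-5, i.e. toward the east.

i ≈ 0.00380; groundwater flows toward the east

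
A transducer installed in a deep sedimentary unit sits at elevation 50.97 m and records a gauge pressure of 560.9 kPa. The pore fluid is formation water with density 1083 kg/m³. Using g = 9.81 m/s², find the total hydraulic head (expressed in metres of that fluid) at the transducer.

h ≈ 103.76 m

ψ = P/(ρg) = 560.9×1000 / (1083 × 9.81) = 52.79 m.
h = z + ψ = 50.97 + 52.79 = 103.76 m.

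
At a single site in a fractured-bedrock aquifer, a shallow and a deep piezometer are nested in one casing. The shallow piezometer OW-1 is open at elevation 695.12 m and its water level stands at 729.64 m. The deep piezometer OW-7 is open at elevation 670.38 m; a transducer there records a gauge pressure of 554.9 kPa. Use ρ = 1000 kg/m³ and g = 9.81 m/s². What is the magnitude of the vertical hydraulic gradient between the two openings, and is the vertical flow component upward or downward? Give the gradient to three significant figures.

|i_v| ≈ 0.109; vertical flow is downward

Total head at OW-1: h = 729.64 m (water level in the standpipe).
Pressure head at OW-7: ψ = P/(ρg) = 554.9×1000 / (1000 × 9.81) = 56.56 m.
Total head at OW-7: h = z + ψ = 670.38 + 56.56 = 726.94 m.
Δh = h(OW-1) − h(OW-7) = 729.64 − 726.94 = 2.70 m.
Vertical separation Δz = 695.12 − 670.38 = 24.74 m.
|i_v| = |Δh| / Δz = 2.70 / 24.74 = 0.109.
Head is higher in the shallow piezometer, so vertical flow is downward (recharge condition).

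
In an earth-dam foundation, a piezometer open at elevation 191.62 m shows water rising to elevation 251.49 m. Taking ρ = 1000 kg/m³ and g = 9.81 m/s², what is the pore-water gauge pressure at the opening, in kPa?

Pressure head ψ = h − z = 251.49 − 191.62 = 59.87 m.
P = ρgψ = 1000 × 9.81 × 59.87 = 587325 Pa ≈ 587 kPa.

P ≈ 587 kPa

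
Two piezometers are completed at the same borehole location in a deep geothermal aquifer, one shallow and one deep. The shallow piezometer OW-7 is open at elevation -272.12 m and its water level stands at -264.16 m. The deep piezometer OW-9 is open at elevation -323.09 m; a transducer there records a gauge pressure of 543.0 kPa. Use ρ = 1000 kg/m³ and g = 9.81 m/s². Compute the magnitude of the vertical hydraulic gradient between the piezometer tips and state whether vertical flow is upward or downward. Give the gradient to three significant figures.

Total head at OW-7: h = -264.16 m (water level in the standpipe).
Pressure head at OW-9: ψ = P/(ρg) = 543.0×1000 / (1000 × 9.81) = 55.35 m.
Total head at OW-9: h = z + ψ = -323.09 + 55.35 = -267.74 m.
Δh = h(OW-7) − h(OW-9) = -264.16 − (-267.74) = 3.58 m.
Vertical separation Δz = -272.12 − (-323.09) = 50.97 m.
|i_v| = |Δh| / Δz = 3.58 / 50.97 = 0.0702.
Head is higher in the shallow piezometer, so vertical flow is downward (recharge condition).

|i_v| ≈ 0.0702; vertical flow is downward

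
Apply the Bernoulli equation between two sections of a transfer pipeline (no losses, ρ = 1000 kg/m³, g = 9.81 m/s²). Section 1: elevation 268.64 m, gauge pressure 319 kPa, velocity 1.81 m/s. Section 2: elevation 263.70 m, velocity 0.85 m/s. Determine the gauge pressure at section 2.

Pressure head at 1: ψ₁ = P₁/(ρg) = 319×1000 / (1000 × 9.81) = 32.52 m.
Velocity heads: v₁²/2g = 1.81²/19.62 = 0.167 m; v₂²/2g = 0.85²/19.62 = 0.037 m.
Total head H = z₁ + ψ₁ + v₁²/2g = 268.64 + 32.52 + 0.167 = 301.33 m.
ψ₂ = H − z₂ − v₂²/2g = 301.33 − 263.70 − 0.037 = 37.59 m.
P₂ = ρgψ₂ = 1000 × 9.81 × 37.59 ≈ 369 kPa.

P₂ ≈ 369 kPa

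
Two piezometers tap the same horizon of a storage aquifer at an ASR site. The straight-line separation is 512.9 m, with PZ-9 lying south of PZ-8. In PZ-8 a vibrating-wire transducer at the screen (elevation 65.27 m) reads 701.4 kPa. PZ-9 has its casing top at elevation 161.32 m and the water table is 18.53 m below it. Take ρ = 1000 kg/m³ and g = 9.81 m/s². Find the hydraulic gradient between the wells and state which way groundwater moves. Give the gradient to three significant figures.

Pressure head at PZ-8: ψ = P/(ρg) = 701.4×1000 / (1000 × 9.81) = 71.50 m.
Total head at PZ-8: h = z + ψ = 65.27 + 71.50 = 136.77 m.
Total head at PZ-9: h = 161.32 − 18.53 = 142.79 m.
Head difference: h(PZ-8) − h(PZ-9) = 136.77 − 142.79 = -6.02 m.
Hydraulic gradient: i = |Δh| / L = 6.02 / 512.9 = 0.0117.
Flow is from higher to lower head: from PZ-9 toward PZ-8, i.e. toward the north.

i ≈ 0.0117; groundwater flows toward the north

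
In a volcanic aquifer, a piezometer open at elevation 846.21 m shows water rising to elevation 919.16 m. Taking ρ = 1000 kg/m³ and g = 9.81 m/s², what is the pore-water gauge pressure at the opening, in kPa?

Pressure head ψ = h − z = 919.16 − 846.21 = 72.95 m.
P = ρgψ = 1000 × 9.81 × 72.95 = 715640 Pa ≈ 716 kPa.

P ≈ 716 kPa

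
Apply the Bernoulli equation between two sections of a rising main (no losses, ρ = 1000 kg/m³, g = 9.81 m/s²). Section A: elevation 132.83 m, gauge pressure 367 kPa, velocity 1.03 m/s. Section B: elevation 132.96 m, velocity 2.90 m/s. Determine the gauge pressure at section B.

Pressure head at A: ψ₁ = P₁/(ρg) = 367×1000 / (1000 × 9.81) = 37.41 m.
Velocity heads: v₁²/2g = 1.03²/19.62 = 0.054 m; v₂²/2g = 2.90²/19.62 = 0.429 m.
Total head H = z₁ + ψ₁ + v₁²/2g = 132.83 + 37.41 + 0.054 = 170.29 m.
ψ₂ = H − z₂ − v₂²/2g = 170.29 − 132.96 − 0.429 = 36.90 m.
P₂ = ρgψ₂ = 1000 × 9.81 × 36.90 ≈ 362 kPa.

P₂ ≈ 362 kPa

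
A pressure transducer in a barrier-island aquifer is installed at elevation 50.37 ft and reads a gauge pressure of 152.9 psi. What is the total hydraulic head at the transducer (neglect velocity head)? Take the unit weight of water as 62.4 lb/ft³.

ψ = 144·P/γ = 144 × 152.9 / 62.4 = 352.85 ft.
h = z + ψ = 50.37 + 352.85 = 403.22 ft.

h ≈ 403.22 ft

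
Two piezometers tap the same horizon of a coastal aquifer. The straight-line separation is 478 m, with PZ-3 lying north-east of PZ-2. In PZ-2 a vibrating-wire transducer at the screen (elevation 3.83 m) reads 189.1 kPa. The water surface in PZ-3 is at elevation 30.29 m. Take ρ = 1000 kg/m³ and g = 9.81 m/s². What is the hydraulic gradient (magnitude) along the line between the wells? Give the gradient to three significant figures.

i ≈ 0.0150

Pressure head at PZ-2: ψ = P/(ρg) = 189.1×1000 / (1000 × 9.81) = 19.28 m.
Total head at PZ-2: h = z + ψ = 3.83 + 19.28 = 23.11 m.
Total head at PZ-3: h = 30.29 m (water level in the piezometer is the total head).
Head difference: h(PZ-2) − h(PZ-3) = 23.11 − 30.29 = -7.18 m.
Hydraulic gradient: i = |Δh| / L = 7.18 / 478 = 0.0150.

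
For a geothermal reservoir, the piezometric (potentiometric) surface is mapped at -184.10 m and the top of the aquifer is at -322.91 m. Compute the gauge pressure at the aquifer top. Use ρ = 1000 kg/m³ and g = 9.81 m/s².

Pressure head at the aquifer top: ψ = h − z = -184.10 − (-322.91) = 138.81 m.
P = ρgψ = 1000 × 9.81 × 138.81 = 1361726 Pa ≈ 1360 kPa.

P ≈ 1360 kPa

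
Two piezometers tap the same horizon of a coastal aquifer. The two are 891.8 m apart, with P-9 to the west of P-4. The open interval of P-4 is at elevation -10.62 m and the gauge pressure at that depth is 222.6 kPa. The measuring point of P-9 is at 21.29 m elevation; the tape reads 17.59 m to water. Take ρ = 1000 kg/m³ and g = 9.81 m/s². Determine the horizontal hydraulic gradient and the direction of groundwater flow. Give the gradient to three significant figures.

i ≈ 0.00939; groundwater flows toward the west

Pressure head at P-4: ψ = P/(ρg) = 222.6×1000 / (1000 × 9.81) = 22.69 m.
Total head at P-4: h = z + ψ = -10.62 + 22.69 = 12.07 m.
Total head at P-9: h = 21.29 − 17.59 = 3.70 m.
Head difference: h(P-4) − h(P-9) = 12.07 − 3.70 = 8.37 m.
Hydraulic gradient: i = |Δh| / L = 8.37 / 891.8 = 0.00939.
Flow is from higher to lower head: from P-4 toward P-9, i.e. toward the west.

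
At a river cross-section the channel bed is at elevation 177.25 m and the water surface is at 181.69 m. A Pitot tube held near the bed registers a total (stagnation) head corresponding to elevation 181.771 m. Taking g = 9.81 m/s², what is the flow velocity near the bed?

Near the bed, under hydrostatic conditions, the piezometric head (z + ψ) equals the free-surface elevation, 181.69 m.
Velocity head = total − piezometric = 181.771 − 181.69 = 0.081 m.
v = √(2g·h_v) = √(2 × 9.81 × 0.081) = 1.26 m/s.

v ≈ 1.26 m/s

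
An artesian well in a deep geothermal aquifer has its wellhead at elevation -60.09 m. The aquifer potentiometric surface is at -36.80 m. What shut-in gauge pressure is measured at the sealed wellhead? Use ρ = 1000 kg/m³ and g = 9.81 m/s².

P ≈ 228 kPa

Head above the cap: Δh = -36.80 − (-60.09) = 23.29 m.
P = ρgΔh = 1000 × 9.81 × 23.29 = 228475 Pa ≈ 228 kPa.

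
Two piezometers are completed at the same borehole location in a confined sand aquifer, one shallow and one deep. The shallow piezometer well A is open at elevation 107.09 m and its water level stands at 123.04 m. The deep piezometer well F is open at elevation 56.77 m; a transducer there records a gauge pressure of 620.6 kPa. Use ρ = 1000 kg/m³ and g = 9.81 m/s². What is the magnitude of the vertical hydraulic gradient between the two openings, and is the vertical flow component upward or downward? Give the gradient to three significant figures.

Total head at well A: h = 123.04 m (water level in the standpipe).
Pressure head at well F: ψ = P/(ρg) = 620.6×1000 / (1000 × 9.81) = 63.26 m.
Total head at well F: h = z + ψ = 56.77 + 63.26 = 120.03 m.
Δh = h(well A) − h(well F) = 123.04 − 120.03 = 3.01 m.
Vertical separation Δz = 107.09 − 56.77 = 50.32 m.
|i_v| = |Δh| / Δz = 3.01 / 50.32 = 0.0598.
Head is higher in the shallow piezometer, so vertical flow is downward (recharge condition).

|i_v| ≈ 0.0598; vertical flow is downward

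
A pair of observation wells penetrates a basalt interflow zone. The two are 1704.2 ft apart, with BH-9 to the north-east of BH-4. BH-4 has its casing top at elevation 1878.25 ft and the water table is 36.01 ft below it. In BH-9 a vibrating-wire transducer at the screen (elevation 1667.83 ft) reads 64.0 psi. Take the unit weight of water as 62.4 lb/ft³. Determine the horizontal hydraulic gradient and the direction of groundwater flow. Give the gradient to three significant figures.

i ≈ 0.0157; groundwater flows toward the north-east

Total head at BH-4: h = 1878.25 − 36.01 = 1842.24 ft.
Pressure head at BH-9: ψ = 144·P/γ = 144 × 64.0 / 62.4 = 147.69 ft.
Total head at BH-9: h = z + ψ = 1667.83 + 147.69 = 1815.52 ft.
Head difference: h(BH-4) − h(BH-9) = 1842.24 − 1815.52 = 26.72 ft.
Hydraulic gradient: i = |Δh| / L = 26.72 / 1704.2 = 0.0157.
Flow is from higher to lower head: from BH-4 toward BH-9, i.e. toward the north-east.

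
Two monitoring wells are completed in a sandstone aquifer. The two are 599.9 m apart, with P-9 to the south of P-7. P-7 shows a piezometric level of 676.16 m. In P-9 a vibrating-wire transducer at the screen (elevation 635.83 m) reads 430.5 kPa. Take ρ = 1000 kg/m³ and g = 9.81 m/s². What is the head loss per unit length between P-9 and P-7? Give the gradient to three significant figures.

Total head at P-7: h = 676.16 m (water level in the piezometer is the total head).
Pressure head at P-9: ψ = P/(ρg) = 430.5×1000 / (1000 × 9.81) = 43.88 m.
Total head at P-9: h = z + ψ = 635.83 + 43.88 = 679.71 m.
Head difference: h(P-7) − h(P-9) = 676.16 − 679.71 = -3.55 m.
Hydraulic gradient: i = |Δh| / L = 3.55 / 599.9 = 0.00592.

i ≈ 0.00592 m/m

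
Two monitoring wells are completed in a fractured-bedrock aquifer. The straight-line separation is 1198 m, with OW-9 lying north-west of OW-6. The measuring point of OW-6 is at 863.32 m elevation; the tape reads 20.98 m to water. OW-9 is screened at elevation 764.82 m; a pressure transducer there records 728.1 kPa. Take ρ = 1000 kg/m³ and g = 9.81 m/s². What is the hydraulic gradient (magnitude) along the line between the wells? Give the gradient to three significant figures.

i ≈ 0.00275

Total head at OW-6: h = 863.32 − 20.98 = 842.34 m.
Pressure head at OW-9: ψ = P/(ρg) = 728.1×1000 / (1000 × 9.81) = 74.22 m.
Total head at OW-9: h = z + ψ = 764.82 + 74.22 = 839.04 m.
Head difference: h(OW-6) − h(OW-9) = 842.34 − 839.04 = 3.30 m.
Hydraulic gradient: i = |Δh| / L = 3.30 / 1198 = 0.00275.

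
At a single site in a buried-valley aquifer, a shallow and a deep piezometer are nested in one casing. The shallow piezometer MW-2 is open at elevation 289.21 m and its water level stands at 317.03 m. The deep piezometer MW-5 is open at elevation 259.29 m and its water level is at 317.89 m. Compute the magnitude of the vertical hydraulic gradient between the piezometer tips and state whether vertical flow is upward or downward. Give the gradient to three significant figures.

|i_v| ≈ 0.0287; vertical flow is upward

Total head at MW-2: h = 317.03 m (water level in the standpipe).
Total head at MW-5: h = 317.89 m.
Δh = h(MW-2) − h(MW-5) = 317.03 − 317.89 = -0.86 m.
Vertical separation Δz = 289.21 − 259.29 = 29.92 m.
|i_v| = |Δh| / Δz = 0.86 / 29.92 = 0.0287.
Head is higher in the deep piezometer, so vertical flow is upward (discharge condition).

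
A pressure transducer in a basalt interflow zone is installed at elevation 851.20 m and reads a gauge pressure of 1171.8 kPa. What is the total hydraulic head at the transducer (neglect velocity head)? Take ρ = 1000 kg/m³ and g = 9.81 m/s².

h ≈ 970.65 m

ψ = P/(ρg) = 1171.8×1000 / (1000 × 9.81) = 119.45 m.
h = z + ψ = 851.20 + 119.45 = 970.65 m.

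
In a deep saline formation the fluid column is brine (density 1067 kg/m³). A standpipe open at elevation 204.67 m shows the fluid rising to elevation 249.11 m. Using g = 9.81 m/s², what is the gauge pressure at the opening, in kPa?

P ≈ 465 kPa

Pressure head ψ = h − z = 249.11 − 204.67 = 44.44 m.
P = ρgψ = 1067 × 9.81 × 44.44 = 465165 Pa ≈ 465 kPa.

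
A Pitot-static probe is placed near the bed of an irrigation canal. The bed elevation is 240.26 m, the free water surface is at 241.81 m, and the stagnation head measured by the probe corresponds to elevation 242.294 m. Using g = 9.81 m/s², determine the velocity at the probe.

Near the bed, under hydrostatic conditions, the piezometric head (z + ψ) equals the free-surface elevation, 241.81 m.
Velocity head = total − piezometric = 242.294 − 241.81 = 0.484 m.
v = √(2g·h_v) = √(2 × 9.81 × 0.484) = 3.08 m/s.

v ≈ 3.08 m/s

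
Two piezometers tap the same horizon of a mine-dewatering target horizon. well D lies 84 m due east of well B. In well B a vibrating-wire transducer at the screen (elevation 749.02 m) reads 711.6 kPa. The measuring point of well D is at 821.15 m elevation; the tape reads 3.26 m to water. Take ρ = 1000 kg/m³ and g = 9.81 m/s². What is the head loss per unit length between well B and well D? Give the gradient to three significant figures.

i ≈ 0.0437 m/m

Pressure head at well B: ψ = P/(ρg) = 711.6×1000 / (1000 × 9.81) = 72.54 m.
Total head at well B: h = z + ψ = 749.02 + 72.54 = 821.56 m.
Total head at well D: h = 821.15 − 3.26 = 817.89 m.
Head difference: h(well B) − h(well D) = 821.56 − 817.89 = 3.67 m.
Hydraulic gradient: i = |Δh| / L = 3.67 / 84 = 0.0437.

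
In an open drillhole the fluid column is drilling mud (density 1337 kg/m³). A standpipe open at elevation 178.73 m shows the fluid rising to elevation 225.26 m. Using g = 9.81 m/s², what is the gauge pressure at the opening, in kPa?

Pressure head ψ = h − z = 225.26 − 178.73 = 46.53 m.
P = ρgψ = 1337 × 9.81 × 46.53 = 610286 Pa ≈ 610 kPa.

P ≈ 610 kPa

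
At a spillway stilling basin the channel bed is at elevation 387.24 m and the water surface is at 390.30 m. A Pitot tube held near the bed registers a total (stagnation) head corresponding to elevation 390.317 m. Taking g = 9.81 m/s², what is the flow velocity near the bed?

v ≈ 0.578 m/s

Near the bed, under hydrostatic conditions, the piezometric head (z + ψ) equals the free-surface elevation, 390.30 m.
Velocity head = total − piezometric = 390.317 − 390.30 = 0.017 m.
v = √(2g·h_v) = √(2 × 9.81 × 0.017) = 0.578 m/s.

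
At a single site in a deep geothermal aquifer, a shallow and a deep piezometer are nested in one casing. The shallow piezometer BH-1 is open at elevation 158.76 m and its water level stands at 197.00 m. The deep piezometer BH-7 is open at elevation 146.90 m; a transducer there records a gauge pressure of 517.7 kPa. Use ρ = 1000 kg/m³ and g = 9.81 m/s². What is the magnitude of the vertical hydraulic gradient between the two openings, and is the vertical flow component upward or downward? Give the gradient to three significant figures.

Total head at BH-1: h = 197.00 m (water level in the standpipe).
Pressure head at BH-7: ψ = P/(ρg) = 517.7×1000 / (1000 × 9.81) = 52.77 m.
Total head at BH-7: h = z + ψ = 146.90 + 52.77 = 199.67 m.
Δh = h(BH-1) − h(BH-7) = 197.00 − 199.67 = -2.67 m.
Vertical separation Δz = 158.76 − 146.90 = 11.86 m.
|i_v| = |Δh| / Δz = 2.67 / 11.86 = 0.225.
Head is higher in the deep piezometer, so vertical flow is upward (discharge condition).

|i_v| ≈ 0.225; vertical flow is upward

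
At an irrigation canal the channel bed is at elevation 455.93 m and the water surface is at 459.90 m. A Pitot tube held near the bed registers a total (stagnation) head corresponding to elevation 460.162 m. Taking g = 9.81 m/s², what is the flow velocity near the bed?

v ≈ 2.27 m/s

Near the bed, under hydrostatic conditions, the piezometric head (z + ψ) equals the free-surface elevation, 459.90 m.
Velocity head = total − piezometric = 460.162 − 459.90 = 0.262 m.
v = √(2g·h_v) = √(2 × 9.81 × 0.262) = 2.27 m/s.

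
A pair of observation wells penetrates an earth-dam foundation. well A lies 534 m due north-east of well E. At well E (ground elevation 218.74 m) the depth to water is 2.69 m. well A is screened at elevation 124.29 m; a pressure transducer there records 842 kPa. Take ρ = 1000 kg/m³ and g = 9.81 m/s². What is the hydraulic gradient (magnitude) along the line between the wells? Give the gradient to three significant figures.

Total head at well E: h = 218.74 − 2.69 = 216.05 m.
Pressure head at well A: ψ = P/(ρg) = 842×1000 / (1000 × 9.81) = 85.83 m.
Total head at well A: h = z + ψ = 124.29 + 85.83 = 210.12 m.
Head difference: h(well E) − h(well A) = 216.05 − 210.12 = 5.93 m.
Hydraulic gradient: i = |Δh| / L = 5.93 / 534 = 0.0111.

i ≈ 0.0111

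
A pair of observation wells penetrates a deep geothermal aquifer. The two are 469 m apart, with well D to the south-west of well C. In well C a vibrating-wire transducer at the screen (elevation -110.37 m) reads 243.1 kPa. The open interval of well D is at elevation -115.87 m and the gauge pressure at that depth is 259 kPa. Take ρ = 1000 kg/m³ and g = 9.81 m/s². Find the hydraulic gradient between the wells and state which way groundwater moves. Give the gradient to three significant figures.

i ≈ 0.00827; groundwater flows toward the south-west

Pressure head at well C: ψ = P/(ρg) = 243.1×1000 / (1000 × 9.81) = 24.78 m.
Total head at well C: h = z + ψ = -110.37 + 24.78 = -85.59 m.
Pressure head at well D: ψ = P/(ρg) = 259×1000 / (1000 × 9.81) = 26.40 m.
Total head at well D: h = z + ψ = -115.87 + 26.40 = -89.47 m.
Head difference: h(well C) − h(well D) = -85.59 − (-89.47) = 3.88 m.
Hydraulic gradient: i = |Δh| / L = 3.88 / 469 = 0.00827.
Flow is from higher to lower head: from well C toward well D, i.e. toward the south-west.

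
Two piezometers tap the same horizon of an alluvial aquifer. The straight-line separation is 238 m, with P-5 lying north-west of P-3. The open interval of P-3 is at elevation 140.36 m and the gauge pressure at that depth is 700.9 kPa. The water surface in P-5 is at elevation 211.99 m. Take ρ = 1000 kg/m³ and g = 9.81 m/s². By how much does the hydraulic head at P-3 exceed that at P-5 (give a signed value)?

Δh ≈ -0.18 m

Pressure head at P-3: ψ = P/(ρg) = 700.9×1000 / (1000 × 9.81) = 71.45 m.
Total head at P-3: h = z + ψ = 140.36 + 71.45 = 211.81 m.
Total head at P-5: h = 211.99 m (water level in the piezometer is the total head).
Head difference: h(P-3) − h(P-5) = 211.81 − 211.99 = -0.18 m.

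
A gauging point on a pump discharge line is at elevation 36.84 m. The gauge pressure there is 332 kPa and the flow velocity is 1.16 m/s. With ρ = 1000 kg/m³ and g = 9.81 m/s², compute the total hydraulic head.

Pressure head ψ = P/(ρg) = 332×1000 / (1000 × 9.81) = 33.84 m.
Velocity head = v²/(2g) = 1.16² / (2 × 9.81) = 0.069 m.
h = z + ψ + v²/(2g) = 36.84 + 33.84 + 0.069 = 70.75 m.

h ≈ 70.75 m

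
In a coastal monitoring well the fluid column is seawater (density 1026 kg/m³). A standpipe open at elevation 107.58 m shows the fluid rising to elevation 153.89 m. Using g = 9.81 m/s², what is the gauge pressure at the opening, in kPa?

Pressure head ψ = h − z = 153.89 − 107.58 = 46.31 m.
P = ρgψ = 1026 × 9.81 × 46.31 = 466113 Pa ≈ 466 kPa.

P ≈ 466 kPa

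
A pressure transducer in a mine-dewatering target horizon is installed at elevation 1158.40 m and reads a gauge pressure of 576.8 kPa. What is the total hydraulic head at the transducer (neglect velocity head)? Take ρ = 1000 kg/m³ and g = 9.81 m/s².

h ≈ 1217.20 m

ψ = P/(ρg) = 576.8×1000 / (1000 × 9.81) = 58.80 m.
h = z + ψ = 1158.40 + 58.80 = 1217.20 m.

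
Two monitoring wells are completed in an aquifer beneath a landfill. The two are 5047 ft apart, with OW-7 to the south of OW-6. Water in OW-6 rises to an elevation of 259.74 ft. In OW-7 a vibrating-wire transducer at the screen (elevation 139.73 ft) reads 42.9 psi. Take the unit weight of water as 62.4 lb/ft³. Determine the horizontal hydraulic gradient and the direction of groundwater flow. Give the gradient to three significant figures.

Total head at OW-6: h = 259.74 ft (water level in the piezometer is the total head).
Pressure head at OW-7: ψ = 144·P/γ = 144 × 42.9 / 62.4 = 99.00 ft.
Total head at OW-7: h = z + ψ = 139.73 + 99.00 = 238.73 ft.
Head difference: h(OW-6) − h(OW-7) = 259.74 − 238.73 = 21.01 ft.
Hydraulic gradient: i = |Δh| / L = 21.01 / 5047 = 0.00416.
Flow is from higher to lower head: from OW-6 toward OW-7, i.e. toward the south.

i ≈ 0.00416; groundwater flows toward the south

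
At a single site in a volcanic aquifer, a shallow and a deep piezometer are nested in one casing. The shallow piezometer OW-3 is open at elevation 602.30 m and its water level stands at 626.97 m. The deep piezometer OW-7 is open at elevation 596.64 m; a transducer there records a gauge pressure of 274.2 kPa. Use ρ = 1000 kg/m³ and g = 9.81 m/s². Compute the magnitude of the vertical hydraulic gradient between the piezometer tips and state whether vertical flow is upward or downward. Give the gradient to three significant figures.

Total head at OW-3: h = 626.97 m (water level in the standpipe).
Pressure head at OW-7: ψ = P/(ρg) = 274.2×1000 / (1000 × 9.81) = 27.95 m.
Total head at OW-7: h = z + ψ = 596.64 + 27.95 = 624.59 m.
Δh = h(OW-3) − h(OW-7) = 626.97 − 624.59 = 2.38 m.
Vertical separation Δz = 602.30 − 596.64 = 5.66 m.
|i_v| = |Δh| / Δz = 2.38 / 5.66 = 0.420.
Head is higher in the shallow piezometer, so vertical flow is downward (recharge condition).

|i_v| ≈ 0.420; vertical flow is downward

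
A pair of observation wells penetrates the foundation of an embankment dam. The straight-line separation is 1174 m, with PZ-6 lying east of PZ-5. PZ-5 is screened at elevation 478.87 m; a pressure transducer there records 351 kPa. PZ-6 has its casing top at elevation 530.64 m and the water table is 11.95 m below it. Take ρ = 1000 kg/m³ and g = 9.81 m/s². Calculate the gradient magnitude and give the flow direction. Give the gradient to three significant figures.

i ≈ 0.00344; groundwater flows toward the west

Pressure head at PZ-5: ψ = P/(ρg) = 351×1000 / (1000 × 9.81) = 35.78 m.
Total head at PZ-5: h = z + ψ = 478.87 + 35.78 = 514.65 m.
Total head at PZ-6: h = 530.64 − 11.95 = 518.69 m.
Head difference: h(PZ-5) − h(PZ-6) = 514.65 − 518.69 = -4.04 m.
Hydraulic gradient: i = |Δh| / L = 4.04 / 1174 = 0.00344.
Flow is from higher to lower head: from PZ-6 toward PZ-5, i.e. toward the west.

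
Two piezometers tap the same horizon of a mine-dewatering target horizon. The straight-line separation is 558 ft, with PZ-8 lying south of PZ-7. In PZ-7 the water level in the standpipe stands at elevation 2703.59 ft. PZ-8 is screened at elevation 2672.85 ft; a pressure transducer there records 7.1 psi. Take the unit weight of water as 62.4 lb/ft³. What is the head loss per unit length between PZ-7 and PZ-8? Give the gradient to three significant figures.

Total head at PZ-7: h = 2703.59 ft (water level in the piezometer is the total head).
Pressure head at PZ-8: ψ = 144·P/γ = 144 × 7.1 / 62.4 = 16.38 ft.
Total head at PZ-8: h = z + ψ = 2672.85 + 16.38 = 2689.23 ft.
Head difference: h(PZ-7) − h(PZ-8) = 2703.59 − 2689.23 = 14.36 ft.
Hydraulic gradient: i = |Δh| / L = 14.36 / 558 = 0.0257.

i ≈ 0.0257 ft/ft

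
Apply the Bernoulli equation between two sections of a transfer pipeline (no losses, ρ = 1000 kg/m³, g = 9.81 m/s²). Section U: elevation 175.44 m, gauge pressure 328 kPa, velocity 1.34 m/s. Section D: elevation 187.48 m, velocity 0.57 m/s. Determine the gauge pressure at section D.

P₂ ≈ 211 kPa

Pressure head at U: ψ₁ = P₁/(ρg) = 328×1000 / (1000 × 9.81) = 33.44 m.
Velocity heads: v₁²/2g = 1.34²/19.62 = 0.092 m; v₂²/2g = 0.57²/19.62 = 0.017 m.
Total head H = z₁ + ψ₁ + v₁²/2g = 175.44 + 33.44 + 0.092 = 208.97 m.
ψ₂ = H − z₂ − v₂²/2g = 208.97 − 187.48 − 0.017 = 21.47 m.
P₂ = ρgψ₂ = 1000 × 9.81 × 21.47 ≈ 211 kPa.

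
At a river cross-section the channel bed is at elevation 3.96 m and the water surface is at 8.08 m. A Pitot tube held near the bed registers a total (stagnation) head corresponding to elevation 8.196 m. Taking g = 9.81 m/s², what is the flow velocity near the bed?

v ≈ 1.51 m/s

Near the bed, under hydrostatic conditions, the piezometric head (z + ψ) equals the free-surface elevation, 8.08 m.
Velocity head = total − piezometric = 8.196 − 8.08 = 0.116 m.
v = √(2g·h_v) = √(2 × 9.81 × 0.116) = 1.51 m/s.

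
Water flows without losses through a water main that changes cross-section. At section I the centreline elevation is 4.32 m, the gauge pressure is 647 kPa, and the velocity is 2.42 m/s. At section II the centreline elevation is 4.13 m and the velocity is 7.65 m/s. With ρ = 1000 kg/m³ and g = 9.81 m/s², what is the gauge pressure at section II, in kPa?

P₂ ≈ 623 kPa

Pressure head at I: ψ₁ = P₁/(ρg) = 647×1000 / (1000 × 9.81) = 65.95 m.
Velocity heads: v₁²/2g = 2.42²/19.62 = 0.298 m; v₂²/2g = 7.65²/19.62 = 2.983 m.
Total head H = z₁ + ψ₁ + v₁²/2g = 4.32 + 65.95 + 0.298 = 70.57 m.
ψ₂ = H − z₂ − v₂²/2g = 70.57 − 4.13 − 2.983 = 63.46 m.
P₂ = ρgψ₂ = 1000 × 9.81 × 63.46 ≈ 623 kPa.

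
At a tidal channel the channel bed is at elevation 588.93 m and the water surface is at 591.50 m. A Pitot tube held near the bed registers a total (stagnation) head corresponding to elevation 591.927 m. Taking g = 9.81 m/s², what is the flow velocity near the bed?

Near the bed, under hydrostatic conditions, the piezometric head (z + ψ) equals the free-surface elevation, 591.50 m.
Velocity head = total − piezometric = 591.927 − 591.50 = 0.427 m.
v = √(2g·h_v) = √(2 × 9.81 × 0.427) = 2.89 m/s.

v ≈ 2.89 m/s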